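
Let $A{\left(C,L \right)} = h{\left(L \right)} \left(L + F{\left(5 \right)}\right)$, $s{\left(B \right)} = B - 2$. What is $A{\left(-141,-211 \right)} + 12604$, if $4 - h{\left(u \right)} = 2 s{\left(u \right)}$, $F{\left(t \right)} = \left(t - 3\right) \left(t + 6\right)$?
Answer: $-68666$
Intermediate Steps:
$s{\left(B \right)} = -2 + B$
$F{\left(t \right)} = \left(-3 + t\right) \left(6 + t\right)$
$h{\left(u \right)} = 8 - 2 u$ ($h{\left(u \right)} = 4 - 2 \left(-2 + u\right) = 4 - \left(-4 + 2 u\right) = 8 - 2 u$)
$A{\left(C,L \right)} = \left(8 - 2 L\right) \left(22 + L\right)$ ($A{\left(C,L \right)} = \left(8 - 2 L\right) \left(L + \left(-18 + 5^{2} + 3 \cdot 5\right)\right) = \left(8 - 2 L\right) \left(L + \left(-18 + 25 + 15\right)\right) = \left(8 - 2 L\right) \left(L + 22\right) = \left(8 - 2 L\right) \left(22 + L\right)$)
$A{\left(-141,-211 \right)} + 12604 = - 2 \left(-4 - 211\right) \left(22 - 211\right) + 12604 = \left(-2\right) \left(-215\right) \left(-189\right) + 12604 = -81270 + 12604 = -68666$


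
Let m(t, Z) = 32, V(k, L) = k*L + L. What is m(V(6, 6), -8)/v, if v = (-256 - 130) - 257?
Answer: -32/643 ≈ -0.049767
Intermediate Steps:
V(k, L) = L + L*k (V(k, L) = L*k + L = L + L*k)
v = -643 (v = -386 - 257 = -643)
m(V(6, 6), -8)/v = 32/(-643) = 32*(-1/643) = -32/643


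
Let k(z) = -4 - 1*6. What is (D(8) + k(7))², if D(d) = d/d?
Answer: 81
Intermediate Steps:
k(z) = -10 (k(z) = -4 - 6 = -10)
D(d) = 1
(D(8) + k(7))² = (1 - 10)² = (-9)² = 81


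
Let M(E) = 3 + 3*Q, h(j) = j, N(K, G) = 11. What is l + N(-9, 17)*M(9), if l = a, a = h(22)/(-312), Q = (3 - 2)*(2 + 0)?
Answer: 15433/156 ≈ 98.929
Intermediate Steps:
Q = 2 (Q = 1*2 = 2)
M(E) = 9 (M(E) = 3 + 3*2 = 3 + 6 = 9)
a = -11/156 (a = 22/(-312) = 22*(-1/312) = -11/156 ≈ -0.070513)
l = -11/156 ≈ -0.070513
l + N(-9, 17)*M(9) = -11/156 + 11*9 = -11/156 + 99 = 15433/156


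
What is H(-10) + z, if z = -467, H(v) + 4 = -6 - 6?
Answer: -483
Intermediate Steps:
H(v) = -16 (H(v) = -4 + (-6 - 6) = -4 - 12 = -16)
H(-10) + z = -16 - 467 = -483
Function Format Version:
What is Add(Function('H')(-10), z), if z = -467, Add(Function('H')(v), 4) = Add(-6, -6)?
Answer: -483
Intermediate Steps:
Function('H')(v) = -16 (Function('H')(v) = Add(-4, Add(-6, -6)) = Add(-4, -12) = -16)
Add(Function('H')(-10), z) = Add(-16, -467) = -483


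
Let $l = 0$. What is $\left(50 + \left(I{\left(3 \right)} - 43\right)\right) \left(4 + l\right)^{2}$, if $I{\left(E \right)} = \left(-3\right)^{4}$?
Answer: $1408$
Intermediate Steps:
$I{\left(E \right)} = 81$
$\left(50 + \left(I{\left(3 \right)} - 43\right)\right) \left(4 + l\right)^{2} = \left(50 + \left(81 - 43\right)\right) \left(4 + 0\right)^{2} = \left(50 + 38\right) 4^{2} = 88 \cdot 16 = 1408$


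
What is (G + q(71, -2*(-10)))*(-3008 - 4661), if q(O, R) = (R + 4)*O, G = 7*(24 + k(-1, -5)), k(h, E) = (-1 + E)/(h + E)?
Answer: -14410051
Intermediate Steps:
k(h, E) = (-1 + E)/(E + h)
G = 175 (G = 7*(24 + (-1 - 5)/(-5 - 1)) = 7*(24 - 6/(-6)) = 7*(24 - ⅙*(-6)) = 7*(24 + 1) = 7*25 = 175)
q(O, R) = O*(4 + R) (q(O, R) = (4 + R)*O = O*(4 + R))
(G + q(71, -2*(-10)))*(-3008 - 4661) = (175 + 71*(4 - 2*(-10)))*(-3008 - 4661) = (175 + 71*(4 + 20))*(-7669) = (175 + 71*24)*(-7669) = (175 + 1704)*(-7669) = 1879*(-7669) = -14410051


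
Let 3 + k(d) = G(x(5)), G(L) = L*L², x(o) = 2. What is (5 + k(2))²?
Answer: 100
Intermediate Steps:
G(L) = L³
k(d) = 5 (k(d) = -3 + 2³ = -3 + 8 = 5)
(5 + k(2))² = (5 + 5)² = 10² = 100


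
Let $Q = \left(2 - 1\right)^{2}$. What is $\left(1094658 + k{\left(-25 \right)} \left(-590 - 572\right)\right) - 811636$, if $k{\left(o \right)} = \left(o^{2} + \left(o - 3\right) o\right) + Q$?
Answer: $-1257790$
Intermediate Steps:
$Q = 1$ ($Q = 1^{2} = 1$)
$k{\left(o \right)} = 1 + o^{2} + o \left(-3 + o\right)$ ($k{\left(o \right)} = \left(o^{2} + \left(o - 3\right) o\right) + 1 = \left(o^{2} + \left(-3 + o\right) o\right) + 1 = \left(o^{2} + o \left(-3 + o\right)\right) + 1 = 1 + o^{2} + o \left(-3 + o\right)$)
$\left(1094658 + k{\left(-25 \right)} \left(-590 - 572\right)\right) - 811636 = \left(1094658 + \left(1 - -75 + 2 \left(-25\right)^{2}\right) \left(-590 - 572\right)\right) - 811636 = \left(1094658 + \left(1 + 75 + 2 \cdot 625\right) \left(-1162\right)\right) - 811636 = \left(1094658 + \left(1 + 75 + 1250\right) \left(-1162\right)\right) - 811636 = \left(1094658 + 1326 \left(-1162\right)\right) - 811636 = \left(1094658 - 1540812\right) - 811636 = -446154 - 811636 = -1257790$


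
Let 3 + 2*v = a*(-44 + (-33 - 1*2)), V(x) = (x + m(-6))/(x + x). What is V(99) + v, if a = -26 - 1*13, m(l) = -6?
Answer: 101605/66 ≈ 1539.5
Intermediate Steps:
a = -39 (a = -26 - 13 = -39)
V(x) = (-6 + x)/(2*x) (V(x) = (x - 6)/(x + x) = (-6 + x)/((2*x)) = (-6 + x)*(1/(2*x)) = (-6 + x)/(2*x))
v = 1539 (v = -3/2 + (-39*(-44 + (-33 - 1*2)))/2 = -3/2 + (-39*(-44 + (-33 - 2)))/2 = -3/2 + (-39*(-44 - 35))/2 = -3/2 + (-39*(-79))/2 = -3/2 + (½)*3081 = -3/2 + 3081/2 = 1539)
V(99) + v = (½)*(-6 + 99)/99 + 1539 = (½)*(1/99)*93 + 1539 = 31/66 + 1539 = 101605/66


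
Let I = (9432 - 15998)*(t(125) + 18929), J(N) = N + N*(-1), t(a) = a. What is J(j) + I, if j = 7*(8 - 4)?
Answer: -125108564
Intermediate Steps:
j = 28 (j = 7*4 = 28)
J(N) = 0 (J(N) = N - N = 0)
I = -125108564 (I = (9432 - 15998)*(125 + 18929) = -6566*19054 = -125108564)
J(j) + I = 0 - 125108564 = -125108564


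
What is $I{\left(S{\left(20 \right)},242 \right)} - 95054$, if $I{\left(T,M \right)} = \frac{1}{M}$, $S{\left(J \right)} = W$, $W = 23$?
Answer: $- \frac{23003067}{242} \approx -95054.0$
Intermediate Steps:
$S{\left(J \right)} = 23$
$I{\left(S{\left(20 \right)},242 \right)} - 95054 = \frac{1}{242} - 95054 = - \frac{23003067}{242}$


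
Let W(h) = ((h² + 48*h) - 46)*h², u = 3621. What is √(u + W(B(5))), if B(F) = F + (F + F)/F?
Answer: 6*√562 ≈ 142.24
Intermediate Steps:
B(F) = 2 + F (B(F) = F + (2*F)/F = F + 2 = 2 + F)
W(h) = h²*(-46 + h² + 48*h) (W(h) = (-46 + h² + 48*h)*h² = h²*(-46 + h² + 48*h))
√(u + W(B(5))) = √(3621 + (2 + 5)²*(-46 + (2 + 5)² + 48*(2 + 5))) = √(3621 + 7²*(-46 + 7² + 48*7)) = √(3621 + 49*(-46 + 49 + 336)) = √(3621 + 49*339) = √(3621 + 16611) = √20232 = 6*√562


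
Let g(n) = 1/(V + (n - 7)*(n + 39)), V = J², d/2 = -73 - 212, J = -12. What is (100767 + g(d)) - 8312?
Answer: 28340323606/306531 ≈ 92455.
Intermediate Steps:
d = -570 (d = 2*(-73 - 212) = 2*(-285) = -570)
V = 144 (V = (-12)² = 144)
g(n) = 1/(144 + (-7 + n)*(39 + n)) (g(n) = 1/(144 + (n - 7)*(n + 39)) = 1/(144 + (-7 + n)*(39 + n)))
(100767 + g(d)) - 8312 = (100767 + 1/(-129 + (-570)² + 32*(-570))) - 8312 = (100767 + 1/(-129 + 324900 - 18240)) - 8312 = (100767 + 1/306531) - 8312 = 30888209278/306531 - 8312 = 28340323606/306531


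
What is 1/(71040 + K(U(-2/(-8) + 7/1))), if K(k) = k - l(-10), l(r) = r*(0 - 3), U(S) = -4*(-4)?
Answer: 1/71026 ≈ 1.4079e-5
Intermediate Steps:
U(S) = 16
l(r) = -3*r (l(r) = r*(-3) = -3*r)
K(k) = -30 + k (K(k) = k - (-3)*(-10) = k - 1*30 = k - 30 = -30 + k)
1/(71040 + K(U(-2/(-8) + 7/1))) = 1/(71040 + (-30 + 16)) = 1/(71040 - 14) = 1/71026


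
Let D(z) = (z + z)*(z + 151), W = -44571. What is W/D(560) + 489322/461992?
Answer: 194654773/194036640 ≈ 1.0032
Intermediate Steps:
D(z) = 2*z*(151 + z) (D(z) = (2*z)*(151 + z) = 2*z*(151 + z))
W/D(560) + 489322/461992 = -44571*1/(1120*(151 + 560)) + 489322/461992 = -44571/(2*560*711) + 489322*(1/461992) = -44571/796320 + 244661/230996 = -44571*1/796320 + 244661/230996 = -14857/265440 + 244661/230996 = 194654773/194036640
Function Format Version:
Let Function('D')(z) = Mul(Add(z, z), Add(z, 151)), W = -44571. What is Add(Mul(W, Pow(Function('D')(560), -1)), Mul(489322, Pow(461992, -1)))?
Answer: Rational(194654773, 194036640) ≈ 1.0032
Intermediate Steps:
Function('D')(z) = Mul(2, z, Add(151, z)) (Function('D')(z) = Mul(Mul(2, z), Add(151, z)) = Mul(2, z, Add(151, z)))
Add(Mul(W, Pow(Function('D')(560), -1)), Mul(489322, Pow(461992, -1))) = Add(Mul(-44571, Pow(Mul(2, 560, Add(151, 560)), -1)), Mul(489322, Pow(461992, -1))) = Add(Mul(-44571, Pow(Mul(2, 560, 711), -1)), Mul(489322, Rational(1, 461992))) = Add(Mul(-44571, Pow(796320, -1)), Rational(244661, 230996)) = Add(Mul(-44571, Rational(1, 796320)), Rational(244661, 230996)) = Add(Rational(-14857, 265440), Rational(244661, 230996)) = Rational(194654773, 194036640)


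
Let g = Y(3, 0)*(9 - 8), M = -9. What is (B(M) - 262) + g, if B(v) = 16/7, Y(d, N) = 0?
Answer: -1818/7 ≈ -259.71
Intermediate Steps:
B(v) = 16/7 (B(v) = 16*(⅐) = 16/7)
g = 0 (g = 0*(9 - 8) = 0*1 = 0)
(B(M) - 262) + g = (16/7 - 262) + 0 = -1818/7 + 0 = -1818/7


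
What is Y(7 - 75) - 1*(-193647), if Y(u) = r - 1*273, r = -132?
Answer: 193242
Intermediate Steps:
Y(u) = -405 (Y(u) = -132 - 1*273 = -132 - 273 = -405)
Y(7 - 75) - 1*(-193647) = -405 - 1*(-193647) = -405 + 193647 = 193242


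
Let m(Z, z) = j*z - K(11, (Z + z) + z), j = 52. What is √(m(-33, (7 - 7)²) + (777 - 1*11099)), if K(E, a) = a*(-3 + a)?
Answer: I*√11510 ≈ 107.28*I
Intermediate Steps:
m(Z, z) = 52*z - (Z + 2*z)*(-3 + Z + 2*z) (m(Z, z) = 52*z - ((Z + z) + z)*(-3 + ((Z + z) + z)) = 52*z - (Z + 2*z)*(-3 + (Z + 2*z)) = 52*z - (Z + 2*z)*(-3 + Z + 2*z))
√(m(-33, (7 - 7)²) + (777 - 1*11099)) = √((52*(7 - 7)² - (-33 + 2*(7 - 7)²)*(-3 - 33 + 2*(7 - 7)²)) + (777 - 1*11099)) = √((52*0² - (-33 + 2*0²)*(-3 - 33 + 2*0²)) + (777 - 11099)) = √((52*0 - (-33 + 2*0)*(-3 - 33 + 2*0)) - 10322) = √((0 - (-33 + 0)*(-3 - 33 + 0)) - 10322) = √((0 - 1*(-33)*(-36)) - 10322) = √((0 - 1188) - 10322) = √(-1188 - 10322) = √(-11510) = I*√11510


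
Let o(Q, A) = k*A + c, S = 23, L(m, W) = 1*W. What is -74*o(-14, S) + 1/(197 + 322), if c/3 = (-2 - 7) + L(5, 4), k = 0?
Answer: 576091/519 ≈ 1110.0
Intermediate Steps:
L(m, W) = W
c = -15 (c = 3*((-2 - 7) + 4) = 3*(-9 + 4) = 3*(-5) = -15)
o(Q, A) = -15 (o(Q, A) = 0*A - 15 = 0 - 15 = -15)
-74*o(-14, S) + 1/(197 + 322) = -74*(-15) + 1/(197 + 322) = 1110 + 1/519 = 576091/519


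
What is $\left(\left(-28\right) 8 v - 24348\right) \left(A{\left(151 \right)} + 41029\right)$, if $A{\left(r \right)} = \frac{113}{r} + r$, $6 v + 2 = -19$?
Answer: $- \frac{146527856252}{151} \approx -9.7038 \cdot 10^{8}$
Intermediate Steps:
$v = - \frac{7}{2}$ ($v = - \frac{1}{3} + \frac{1}{6} \left(-19\right) = - \frac{1}{3} - \frac{19}{6} = - \frac{7}{2} \approx -3.5$)
$A{\left(r \right)} = r + \frac{113}{r}$
$\left(\left(-28\right) 8 v - 24348\right) \left(A{\left(151 \right)} + 41029\right) = \left(\left(-28\right) 8 \left(- \frac{7}{2}\right) - 24348\right) \left(\left(151 + \frac{113}{151}\right) + 41029\right) = \left(\left(-224\right) \left(- \frac{7}{2}\right) - 24348\right) \left(\left(151 + 113 \cdot \frac{1}{151}\right) + 41029\right) = \left(784 - 24348\right) \left(\left(151 + \frac{113}{151}\right) + 41029\right) = - 23564 \left(\frac{22914}{151} + 41029\right) = \left(-23564\right) \frac{6218293}{151} = - \frac{146527856252}{151}$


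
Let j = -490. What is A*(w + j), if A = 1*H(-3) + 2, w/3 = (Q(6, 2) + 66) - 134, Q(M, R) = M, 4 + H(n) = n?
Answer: 3380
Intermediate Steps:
H(n) = -4 + n
w = -186 (w = 3*((6 + 66) - 134) = 3*(72 - 134) = 3*(-62) = -186)
A = -5 (A = 1*(-4 - 3) + 2 = 1*(-7) + 2 = -7 + 2 = -5)
A*(w + j) = -5*(-186 - 490) = -5*(-676) = 3380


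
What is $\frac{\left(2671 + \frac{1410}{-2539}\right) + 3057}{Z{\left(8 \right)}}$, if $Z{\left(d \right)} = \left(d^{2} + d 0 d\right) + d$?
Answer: $\frac{7270991}{91404} \approx 79.548$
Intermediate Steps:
$Z{\left(d \right)} = d + d^{2}$ ($Z{\left(d \right)} = \left(d^{2} + 0 d\right) + d = \left(d^{2} + 0\right) + d = d^{2} + d = d + d^{2}$)
$\frac{\left(2671 + \frac{1410}{-2539}\right) + 3057}{Z{\left(8 \right)}} = \frac{\left(2671 + \frac{1410}{-2539}\right) + 3057}{8 \left(1 + 8\right)} = \frac{\left(2671 + 1410 \left(- \frac{1}{2539}\right)\right) + 3057}{8 \cdot 9} = \frac{\left(2671 - \frac{1410}{2539}\right) + 3057}{72} = \left(\frac{6780259}{2539} + 3057\right) \frac{1}{72} = \frac{14541982}{2539} \cdot \frac{1}{72} = \frac{7270991}{91404}$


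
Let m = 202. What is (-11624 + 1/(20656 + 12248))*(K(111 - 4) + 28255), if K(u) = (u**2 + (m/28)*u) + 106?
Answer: -217302645945965/460656 ≈ -4.7172e+8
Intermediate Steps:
K(u) = 106 + u**2 + 101*u/14 (K(u) = (u**2 + (202/28)*u) + 106 = (u**2 + (202*(1/28))*u) + 106 = (u**2 + 101*u/14) + 106 = 106 + u**2 + 101*u/14)
(-11624 + 1/(20656 + 12248))*(K(111 - 4) + 28255) = (-11624 + 1/(20656 + 12248))*((106 + (111 - 4)**2 + 101*(111 - 4)/14) + 28255) = (-11624 + 1/32904)*((106 + 107**2 + (101/14)*107) + 28255) = (-11624 + 1/32904)*((106 + 11449 + 10807/14) + 28255) = -382476095*(172577/14 + 28255)/32904 = -382476095/32904*568147/14 = -217302645945965/460656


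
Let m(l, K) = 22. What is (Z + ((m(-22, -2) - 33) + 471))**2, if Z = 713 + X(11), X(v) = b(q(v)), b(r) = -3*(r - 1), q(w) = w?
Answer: 1306449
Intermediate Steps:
b(r) = 3 - 3*r (b(r) = -3*(-1 + r) = 3 - 3*r)
X(v) = 3 - 3*v
Z = 683 (Z = 713 + (3 - 3*11) = 713 + (3 - 33) = 713 - 30 = 683)
(Z + ((m(-22, -2) - 33) + 471))**2 = (683 + ((22 - 33) + 471))**2 = (683 + (-11 + 471))**2 = (683 + 460)**2 = 1143**2 = 1306449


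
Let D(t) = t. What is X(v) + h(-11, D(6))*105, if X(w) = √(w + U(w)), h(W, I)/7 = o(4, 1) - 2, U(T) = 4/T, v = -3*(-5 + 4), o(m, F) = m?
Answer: 1470 + √39/3 ≈ 1472.1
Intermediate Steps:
v = 3 (v = -3*(-1) = 3)
h(W, I) = 14 (h(W, I) = 7*(4 - 2) = 7*2 = 14)
X(w) = √(w + 4/w)
X(v) + h(-11, D(6))*105 = √(3 + 4/3) + 14*105 = √(3 + 4*(⅓)) + 1470 = √(3 + 4/3) + 1470 = √(13/3) + 1470 = √39/3 + 1470 = 1470 + √39/3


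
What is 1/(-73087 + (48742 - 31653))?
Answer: -1/55998 ≈ -1.7858e-5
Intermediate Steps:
1/(-73087 + (48742 - 31653)) = 1/(-73087 + 17089) = 1/(-55998) = -1/55998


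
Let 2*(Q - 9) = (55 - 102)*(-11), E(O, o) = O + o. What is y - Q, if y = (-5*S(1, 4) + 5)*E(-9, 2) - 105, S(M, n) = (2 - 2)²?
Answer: -815/2 ≈ -407.50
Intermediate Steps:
S(M, n) = 0 (S(M, n) = 0² = 0)
Q = 535/2 (Q = 9 + ((55 - 102)*(-11))/2 = 9 + (-47*(-11))/2 = 9 + (½)*517 = 9 + 517/2 = 535/2 ≈ 267.50)
y = -140 (y = (-5*0 + 5)*(-9 + 2) - 105 = (0 + 5)*(-7) - 105 = 5*(-7) - 105 = -35 - 105 = -140)
y - Q = -140 - 1*535/2 = -140 - 535/2 = -815/2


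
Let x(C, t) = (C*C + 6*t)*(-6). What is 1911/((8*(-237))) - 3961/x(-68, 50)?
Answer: -1019761/1166988 ≈ -0.87384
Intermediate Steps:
x(C, t) = -36*t - 6*C² (x(C, t) = (C² + 6*t)*(-6) = -36*t - 6*C²)
1911/((8*(-237))) - 3961/x(-68, 50) = 1911/((8*(-237))) - 3961/(-36*50 - 6*(-68)²) = 1911/(-1896) - 3961/(-1800 - 6*4624) = 1911*(-1/1896) - 3961/(-1800 - 27744) = -637/632 - 3961/(-29544) = -637/632 - 3961*(-1/29544) = -637/632 + 3961/29544 = -1019761/1166988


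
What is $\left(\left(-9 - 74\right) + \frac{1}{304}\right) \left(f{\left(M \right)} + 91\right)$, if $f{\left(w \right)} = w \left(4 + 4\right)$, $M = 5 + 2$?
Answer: $- \frac{3708957}{304} \approx -12201.0$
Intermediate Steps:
$M = 7$
$f{\left(w \right)} = 8 w$ ($f{\left(w \right)} = w 8 = 8 w$)
$\left(\left(-9 - 74\right) + \frac{1}{304}\right) \left(f{\left(M \right)} + 91\right) = \left(\left(-9 - 74\right) + \frac{1}{304}\right) \left(8 \cdot 7 + 91\right) = \left(\left(-9 - 74\right) + \frac{1}{304}\right) \left(56 + 91\right) = \left(-83 + \frac{1}{304}\right) 147 = \left(- \frac{25231}{304}\right) 147 = - \frac{3708957}{304}$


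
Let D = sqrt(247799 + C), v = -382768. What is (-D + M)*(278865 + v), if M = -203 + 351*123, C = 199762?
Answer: -4395200803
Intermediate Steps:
D = 669 (D = sqrt(247799 + 199762) = sqrt(447561) = 669)
M = 42970 (M = -203 + 43173 = 42970)
(-D + M)*(278865 + v) = (-1*669 + 42970)*(278865 - 382768) = (-669 + 42970)*(-103903) = 42301*(-103903) = -4395200803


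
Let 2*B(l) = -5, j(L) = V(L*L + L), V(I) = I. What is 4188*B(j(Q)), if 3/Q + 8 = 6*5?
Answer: -10470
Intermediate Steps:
Q = 3/22 (Q = 3/(-8 + 6*5) = 3/(-8 + 30) = 3/22 ≈ 0.13636)
j(L) = L + L² (j(L) = L*L + L = L² + L = L + L²)
B(l) = -5/2 (B(l) = (½)*(-5) = -5/2)
4188*B(j(Q)) = 4188*(-5/2) = -10470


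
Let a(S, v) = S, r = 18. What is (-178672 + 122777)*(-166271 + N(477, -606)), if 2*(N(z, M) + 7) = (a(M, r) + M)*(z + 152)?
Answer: 30599829540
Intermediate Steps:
N(z, M) = -7 + M*(152 + z) (N(z, M) = -7 + ((M + M)*(z + 152))/2 = -7 + ((2*M)*(152 + z))/2 = -7 + (2*M*(152 + z))/2 = -7 + M*(152 + z))
(-178672 + 122777)*(-166271 + N(477, -606)) = (-178672 + 122777)*(-166271 + (-7 + 152*(-606) - 606*477)) = -55895*(-166271 + (-7 - 92112 - 289062)) = -55895*(-166271 - 381181) = -55895*(-547452) = 30599829540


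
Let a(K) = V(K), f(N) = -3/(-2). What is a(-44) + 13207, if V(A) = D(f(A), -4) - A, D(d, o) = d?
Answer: 26505/2 ≈ 13253.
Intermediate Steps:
f(N) = 3/2 (f(N) = -3*(-½) = 3/2)
V(A) = 3/2 - A
a(K) = 3/2 - K
a(-44) + 13207 = (3/2 - 1*(-44)) + 13207 = (3/2 + 44) + 13207 = 91/2 + 13207 = 26505/2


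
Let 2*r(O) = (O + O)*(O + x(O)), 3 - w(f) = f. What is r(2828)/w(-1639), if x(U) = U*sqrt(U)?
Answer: 3998792/821 + 7997584*sqrt(707)/821 ≈ 2.6389e+5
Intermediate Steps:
w(f) = 3 - f
x(U) = U**(3/2)
r(O) = O*(O + O**(3/2)) (r(O) = ((O + O)*(O + O**(3/2)))/2 = ((2*O)*(O + O**(3/2)))/2 = (2*O*(O + O**(3/2)))/2 = O*(O + O**(3/2)))
r(2828)/w(-1639) = (2828*(2828 + 2828**(3/2)))/(3 - 1*(-1639)) = (2828*(2828 + 5656*sqrt(707)))/(3 + 1639) = (7997584 + 15995168*sqrt(707))/1642 = (7997584 + 15995168*sqrt(707))*(1/1642) = 3998792/821 + 7997584*sqrt(707)/821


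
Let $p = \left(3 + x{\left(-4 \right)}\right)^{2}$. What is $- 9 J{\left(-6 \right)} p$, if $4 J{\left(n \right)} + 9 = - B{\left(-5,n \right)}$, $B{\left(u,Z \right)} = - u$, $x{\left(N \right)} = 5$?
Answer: $2016$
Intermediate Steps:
$J{\left(n \right)} = - \frac{7}{2}$ ($J{\left(n \right)} = - \frac{9}{4} + \frac{\left(-1\right) \left(\left(-1\right) \left(-5\right)\right)}{4} = - \frac{9}{4} + \frac{\left(-1\right) 5}{4} = - \frac{9}{4} + \frac{1}{4} \left(-5\right) = - \frac{9}{4} - \frac{5}{4} = - \frac{7}{2}$)
$p = 64$ ($p = \left(3 + 5\right)^{2} = 8^{2} = 64$)
$- 9 J{\left(-6 \right)} p = \left(-9\right) \left(- \frac{7}{2}\right) 64 = \frac{63}{2} \cdot 64 = 2016$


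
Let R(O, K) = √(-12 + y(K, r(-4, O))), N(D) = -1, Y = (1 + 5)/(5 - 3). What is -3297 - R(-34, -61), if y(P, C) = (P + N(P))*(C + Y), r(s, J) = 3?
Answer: -3297 - 8*I*√6 ≈ -3297.0 - 19.596*I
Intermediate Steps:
Y = 3 (Y = 6/2 = 6*(½) = 3)
y(P, C) = (-1 + P)*(3 + C) (y(P, C) = (P - 1)*(C + 3) = (-1 + P)*(3 + C))
R(O, K) = √(-18 + 6*K) (R(O, K) = √(-12 + (-3 - 1*3 + 3*K + 3*K)) = √(-12 + (-3 - 3 + 3*K + 3*K)) = √(-12 + (-6 + 6*K)) = √(-18 + 6*K))
-3297 - R(-34, -61) = -3297 - √(-18 + 6*(-61)) = -3297 - √(-18 - 366) = -3297 - √(-384) = -3297 - 8*I*√6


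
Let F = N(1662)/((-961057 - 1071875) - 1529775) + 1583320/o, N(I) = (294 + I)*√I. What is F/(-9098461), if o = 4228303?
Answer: -1583320/38471049941683 + 652*√1662/10805050231309 ≈ -3.8696e-8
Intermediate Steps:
N(I) = √I*(294 + I)
F = 1583320/4228303 - 652*√1662/1187569 (F = (√1662*(294 + 1662))/((-961057 - 1071875) - 1529775) + 1583320/4228303 = (√1662*1956)/(-2032932 - 1529775) + 1583320*(1/4228303) = (1956*√1662)/(-3562707) + 1583320/4228303 = (1956*√1662)*(-1/3562707) + 1583320/4228303 = -652*√1662/1187569 + 1583320/4228303 = 1583320/4228303 - 652*√1662/1187569 ≈ 0.35208)
F/(-9098461) = (1583320/4228303 - 652*√1662/1187569)/(-9098461) = (1583320/4228303 - 652*√1662/1187569)*(-1/9098461) = -1583320/38471049941683 + 652*√1662/10805050231309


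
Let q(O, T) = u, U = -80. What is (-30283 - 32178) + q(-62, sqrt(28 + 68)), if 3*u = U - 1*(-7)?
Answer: -187456/3 ≈ -62485.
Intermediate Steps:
u = -73/3 (u = (-80 - 1*(-7))/3 = (-80 + 7)/3 = (1/3)*(-73) = -73/3 ≈ -24.333)
q(O, T) = -73/3
(-30283 - 32178) + q(-62, sqrt(28 + 68)) = (-30283 - 32178) - 73/3 = -62461 - 73/3 = -187456/3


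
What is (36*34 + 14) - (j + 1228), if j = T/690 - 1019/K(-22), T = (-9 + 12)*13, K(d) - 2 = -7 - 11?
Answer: -98889/1840 ≈ -53.744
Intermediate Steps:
K(d) = -16 (K(d) = 2 + (-7 - 11) = 2 - 18 = -16)
T = 39 (T = 3*13 = 39)
j = 117289/1840 (j = 39/690 - 1019/(-16) = 39*(1/690) - 1019*(-1/16) = 13/230 + 1019/16 = 117289/1840 ≈ 63.744)
(36*34 + 14) - (j + 1228) = (36*34 + 14) - (117289/1840 + 1228) = (1224 + 14) - 1*2376809/1840 = 1238 - 2376809/1840 = -98889/1840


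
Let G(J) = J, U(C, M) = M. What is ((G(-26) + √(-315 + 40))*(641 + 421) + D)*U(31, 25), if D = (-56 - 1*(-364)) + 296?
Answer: -675200 + 132750*I*√11 ≈ -6.752e+5 + 4.4028e+5*I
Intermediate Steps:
D = 604 (D = (-56 + 364) + 296 = 308 + 296 = 604)
((G(-26) + √(-315 + 40))*(641 + 421) + D)*U(31, 25) = ((-26 + √(-315 + 40))*(641 + 421) + 604)*25 = ((-26 + √(-275))*1062 + 604)*25 = ((-26 + 5*I*√11)*1062 + 604)*25 = ((-27612 + 5310*I*√11) + 604)*25 = (-27008 + 5310*I*√11)*25 = -675200 + 132750*I*√11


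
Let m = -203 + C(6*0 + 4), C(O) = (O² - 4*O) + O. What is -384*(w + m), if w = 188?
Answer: 4224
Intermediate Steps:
C(O) = O² - 3*O
m = -199 (m = -203 + (6*0 + 4)*(-3 + (6*0 + 4)) = -203 + (0 + 4)*(-3 + (0 + 4)) = -203 + 4*(-3 + 4) = -203 + 4*1 = -203 + 4 = -199)
-384*(w + m) = -384*(188 - 199) = -384*(-11) = 4224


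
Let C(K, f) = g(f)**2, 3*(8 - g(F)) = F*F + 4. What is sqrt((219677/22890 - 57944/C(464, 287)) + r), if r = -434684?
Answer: I*sqrt(1544444516542733008057470)/1884968610 ≈ 659.3*I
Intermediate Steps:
g(F) = 20/3 - F**2/3 (g(F) = 8 - (F*F + 4)/3 = 8 - (F**2 + 4)/3 = 8 - (4 + F**2)/3 = 8 + (-4/3 - F**2/3) = 20/3 - F**2/3)
C(K, f) = (20/3 - f**2/3)**2
sqrt((219677/22890 - 57944/C(464, 287)) + r) = sqrt((219677/22890 - 57944*9/(-20 + 287**2)**2) - 434684) = sqrt((219677*(1/22890) - 57944*9/(-20 + 82369)**2) - 434684) = sqrt((219677/22890 - 57944/((1/9)*82349**2)) - 434684) = sqrt((219677/22890 - 57944/((1/9)*6781357801)) - 434684) = sqrt((219677/22890 - 57944/6781357801/9) - 434684) = sqrt((219677/22890 - 57944*9/6781357801) - 434684) = sqrt((219677/22890 - 521496/6781357801) - 434684) = sqrt(1489696400606837/155225280064890 - 434684) = sqrt(-67472455943326037923/155225280064890) = I*sqrt(1544444516542733008057470)/1884968610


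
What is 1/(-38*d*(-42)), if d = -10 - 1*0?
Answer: -1/15960 ≈ -6.2657e-5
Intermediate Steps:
d = -10 (d = -10 + 0 = -10)
1/(-38*d*(-42)) = 1/(-38*(-10)*(-42)) = 1/(380*(-42)) = 1/(-15960) = -1/15960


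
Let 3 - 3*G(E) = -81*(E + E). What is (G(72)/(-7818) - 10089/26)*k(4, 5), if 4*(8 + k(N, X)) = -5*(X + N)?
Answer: 1520305633/203268 ≈ 7479.3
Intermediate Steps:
k(N, X) = -8 - 5*N/4 - 5*X/4 (k(N, X) = -8 + (-5*(X + N))/4 = -8 + (-5*(N + X))/4 = -8 + (-5*N - 5*X)/4 = -8 + (-5*N/4 - 5*X/4) = -8 - 5*N/4 - 5*X/4)
G(E) = 1 + 54*E (G(E) = 1 - (-27)*(E + E) = 1 - (-27)*2*E = 1 - (-54)*E = 1 + 54*E)
(G(72)/(-7818) - 10089/26)*k(4, 5) = ((1 + 54*72)/(-7818) - 10089/26)*(-8 - 5/4*4 - 5/4*5) = ((1 + 3888)*(-1/7818) - 10089*1/26)*(-8 - 5 - 25/4) = (3889*(-1/7818) - 10089/26)*(-77/4) = (-3889/7818 - 10089/26)*(-77/4) = -19744229/50817*(-77/4) = 1520305633/203268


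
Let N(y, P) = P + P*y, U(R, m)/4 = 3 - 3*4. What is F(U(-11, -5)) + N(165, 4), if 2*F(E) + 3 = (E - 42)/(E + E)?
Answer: 15913/24 ≈ 663.04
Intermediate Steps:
U(R, m) = -36 (U(R, m) = 4*(3 - 3*4) = 4*(3 - 12) = 4*(-9) = -36)
F(E) = -3/2 + (-42 + E)/(4*E) (F(E) = -3/2 + ((E - 42)/(E + E))/2 = -3/2 + ((-42 + E)/((2*E)))/2 = -3/2 + ((-42 + E)*(1/(2*E)))/2 = -3/2 + ((-42 + E)/(2*E))/2 = -3/2 + (-42 + E)/(4*E))
F(U(-11, -5)) + N(165, 4) = (1/4)*(-42 - 5*(-36))/(-36) + 4*(1 + 165) = (1/4)*(-1/36)*(-42 + 180) + 4*166 = (1/4)*(-1/36)*138 + 664 = -23/24 + 664 = 15913/24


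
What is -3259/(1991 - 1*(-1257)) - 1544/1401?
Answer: -9580771/4550448 ≈ -2.1055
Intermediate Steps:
-3259/(1991 - 1*(-1257)) - 1544/1401 = -3259/(1991 + 1257) - 1544*1/1401 = -3259/3248 - 1544/1401 = -9580771/4550448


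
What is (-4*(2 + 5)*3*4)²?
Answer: 112896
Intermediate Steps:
(-4*(2 + 5)*3*4)² = (-28*3*4)² = (-4*21*4)² = (-84*4)² = (-336)² = 112896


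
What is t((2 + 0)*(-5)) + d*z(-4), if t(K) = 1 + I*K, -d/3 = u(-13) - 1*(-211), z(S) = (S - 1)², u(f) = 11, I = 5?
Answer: -16699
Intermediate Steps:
z(S) = (-1 + S)²
d = -666 (d = -3*(11 - 1*(-211)) = -3*(11 + 211) = -3*222 = -666)
t(K) = 1 + 5*K
t((2 + 0)*(-5)) + d*z(-4) = (1 + 5*((2 + 0)*(-5))) - 666*(-1 - 4)² = (1 + 5*(2*(-5))) - 666*(-5)² = (1 + 5*(-10)) - 666*25 = (1 - 50) - 16650 = -49 - 16650 = -16699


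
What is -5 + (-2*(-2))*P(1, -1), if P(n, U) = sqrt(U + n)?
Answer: -5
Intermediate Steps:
-5 + (-2*(-2))*P(1, -1) = -5 + (-2*(-2))*sqrt(-1 + 1) = -5 + 4*sqrt(0) = -5 + 4*0 = -5 + 0 = -5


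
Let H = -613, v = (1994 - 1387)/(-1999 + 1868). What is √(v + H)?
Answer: 3*I*√1177690/131 ≈ 24.852*I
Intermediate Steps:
v = -607/131 (v = 607/(-131) = 607*(-1/131) = -607/131 ≈ -4.6336)
√(v + H) = √(-607/131 - 613) = √(-80910/131) = 3*I*√1177690/131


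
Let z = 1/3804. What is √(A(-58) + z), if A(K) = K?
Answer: I*√209820081/1902 ≈ 7.6158*I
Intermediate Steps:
z = 1/3804 ≈ 0.00026288
√(A(-58) + z) = √(-58 + 1/3804) = √(-220631/3804) = I*√209820081/1902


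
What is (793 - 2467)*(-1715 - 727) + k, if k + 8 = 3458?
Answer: 4091358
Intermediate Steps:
k = 3450 (k = -8 + 3458 = 3450)
(793 - 2467)*(-1715 - 727) + k = (793 - 2467)*(-1715 - 727) + 3450 = -1674*(-2442) + 3450 = 4087908 + 3450 = 4091358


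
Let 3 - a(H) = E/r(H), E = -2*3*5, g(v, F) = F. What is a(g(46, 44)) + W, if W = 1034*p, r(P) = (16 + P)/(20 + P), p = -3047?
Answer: -3150563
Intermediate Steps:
r(P) = (16 + P)/(20 + P)
E = -30 (E = -6*5 = -30)
a(H) = 3 + 30*(20 + H)/(16 + H) (a(H) = 3 - (-30)/((16 + H)/(20 + H)) = 3 - (-30)*(20 + H)/(16 + H) = 3 + 30*(20 + H)/(16 + H))
W = -3150598 (W = 1034*(-3047) = -3150598)
a(g(46, 44)) + W = 3*(216 + 11*44)/(16 + 44) - 3150598 = 3*(216 + 484)/60 - 3150598 = 3*(1/60)*700 - 3150598 = 35 - 3150598 = -3150563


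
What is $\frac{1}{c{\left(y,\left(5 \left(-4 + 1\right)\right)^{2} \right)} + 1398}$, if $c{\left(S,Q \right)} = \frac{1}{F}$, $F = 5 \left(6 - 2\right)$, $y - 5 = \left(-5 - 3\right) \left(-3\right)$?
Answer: $\frac{20}{27961} \approx 0.00071528$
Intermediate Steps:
$y = 29$ ($y = 5 + \left(-5 - 3\right) \left(-3\right) = 5 - -24 = 5 + 24 = 29$)
$F = 20$ ($F = 5 \cdot 4 = 20$)
$c{\left(S,Q \right)} = \frac{1}{20}$
$\frac{1}{c{\left(y,\left(5 \left(-4 + 1\right)\right)^{2} \right)} + 1398} = \frac{1}{\frac{1}{20} + 1398} = \frac{1}{\frac{27961}{20}} = \frac{20}{27961}$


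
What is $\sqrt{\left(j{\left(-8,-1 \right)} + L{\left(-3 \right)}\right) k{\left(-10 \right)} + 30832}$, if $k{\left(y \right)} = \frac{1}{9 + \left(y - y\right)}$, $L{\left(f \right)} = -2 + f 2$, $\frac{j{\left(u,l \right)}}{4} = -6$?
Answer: $\frac{4 \sqrt{17341}}{3} \approx 175.58$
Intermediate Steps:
$j{\left(u,l \right)} = -24$ ($j{\left(u,l \right)} = 4 \left(-6\right) = -24$)
$L{\left(f \right)} = -2 + 2 f$
$k{\left(y \right)} = \frac{1}{9}$ ($k{\left(y \right)} = \frac{1}{9 + 0} = \frac{1}{9}$)
$\sqrt{\left(j{\left(-8,-1 \right)} + L{\left(-3 \right)}\right) k{\left(-10 \right)} + 30832} = \sqrt{\left(-24 + \left(-2 + 2 \left(-3\right)\right)\right) \frac{1}{9} + 30832} = \sqrt{\left(-24 - 8\right) \frac{1}{9} + 30832} = \sqrt{\left(-32\right) \frac{1}{9} + 30832} = \sqrt{- \frac{32}{9} + 30832} = \sqrt{\frac{277456}{9}} = \frac{4 \sqrt{17341}}{3}$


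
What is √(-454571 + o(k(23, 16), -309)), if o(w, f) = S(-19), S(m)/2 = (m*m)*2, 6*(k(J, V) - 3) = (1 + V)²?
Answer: I*√453127 ≈ 673.15*I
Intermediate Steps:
k(J, V) = 3 + (1 + V)²/6
S(m) = 4*m² (S(m) = 2*((m*m)*2) = 2*(m²*2) = 2*(2*m²) = 4*m²)
o(w, f) = 1444 (o(w, f) = 4*(-19)² = 4*361 = 1444)
√(-454571 + o(k(23, 16), -309)) = √(-454571 + 1444) = √(-453127) = I*√453127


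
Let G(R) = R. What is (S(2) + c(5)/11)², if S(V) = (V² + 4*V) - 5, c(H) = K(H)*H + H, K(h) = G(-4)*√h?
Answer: 8724/121 - 3280*√5/121 ≈ 11.485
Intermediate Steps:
K(h) = -4*√h
c(H) = H - 4*H^(3/2) (c(H) = (-4*√H)*H + H = -4*H^(3/2) + H = H - 4*H^(3/2))
S(V) = -5 + V² + 4*V
(S(2) + c(5)/11)² = ((-5 + 2² + 4*2) + (5 - 20*√5)/11)² = ((-5 + 4 + 8) + (5 - 20*√5)*(1/11))² = (7 + (5 - 20*√5)*(1/11))² = (7 + (5/11 - 20*√5/11))² = (82/11 - 20*√5/11)²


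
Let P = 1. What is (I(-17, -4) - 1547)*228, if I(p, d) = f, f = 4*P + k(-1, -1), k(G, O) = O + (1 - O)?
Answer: -351576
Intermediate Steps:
k(G, O) = 1
f = 5 (f = 4*1 + 1 = 4 + 1 = 5)
I(p, d) = 5
(I(-17, -4) - 1547)*228 = (5 - 1547)*228 = -1542*228 = -351576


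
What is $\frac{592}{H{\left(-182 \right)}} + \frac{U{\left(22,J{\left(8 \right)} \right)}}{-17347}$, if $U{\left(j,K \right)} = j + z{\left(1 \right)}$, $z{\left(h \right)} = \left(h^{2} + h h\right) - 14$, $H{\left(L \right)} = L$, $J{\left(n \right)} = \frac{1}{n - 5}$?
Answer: $- \frac{5135622}{1578577} \approx -3.2533$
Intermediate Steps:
$J{\left(n \right)} = \frac{1}{-5 + n}$
$z{\left(h \right)} = -14 + 2 h^{2}$ ($z{\left(h \right)} = \left(h^{2} + h^{2}\right) - 14 = 2 h^{2} - 14 = -14 + 2 h^{2}$)
$U{\left(j,K \right)} = -12 + j$ ($U{\left(j,K \right)} = j - \left(14 - 2 \cdot 1^{2}\right) = j + \left(-14 + 2 \cdot 1\right) = j + \left(-14 + 2\right) = j - 12 = -12 + j$)
$\frac{592}{H{\left(-182 \right)}} + \frac{U{\left(22,J{\left(8 \right)} \right)}}{-17347} = \frac{592}{-182} + \frac{-12 + 22}{-17347} = 592 \left(- \frac{1}{182}\right) + 10 \left(- \frac{1}{17347}\right) = - \frac{296}{91} - \frac{10}{17347} = - \frac{5135622}{1578577}$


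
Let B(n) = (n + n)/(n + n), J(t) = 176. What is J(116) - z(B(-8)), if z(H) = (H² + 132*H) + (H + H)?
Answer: 41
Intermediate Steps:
B(n) = 1 (B(n) = (2*n)/((2*n)) = (2*n)*(1/(2*n)) = 1)
z(H) = H² + 134*H (z(H) = (H² + 132*H) + 2*H = H² + 134*H)
J(116) - z(B(-8)) = 176 - (134 + 1) = 176 - 135 = 41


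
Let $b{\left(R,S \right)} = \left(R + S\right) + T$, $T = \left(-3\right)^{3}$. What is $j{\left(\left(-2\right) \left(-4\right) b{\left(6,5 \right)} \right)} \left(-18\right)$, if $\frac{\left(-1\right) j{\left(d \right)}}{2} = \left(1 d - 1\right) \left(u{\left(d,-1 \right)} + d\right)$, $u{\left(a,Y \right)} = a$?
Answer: $1188864$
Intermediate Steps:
$T = -27$
$b{\left(R,S \right)} = -27 + R + S$ ($b{\left(R,S \right)} = \left(R + S\right) - 27 = -27 + R + S$)
$j{\left(d \right)} = - 4 d \left(-1 + d\right)$ ($j{\left(d \right)} = - 2 \left(1 d - 1\right) \left(d + d\right) = - 2 \left(d - 1\right) 2 d = - 2 \left(-1 + d\right) 2 d = - 2 \cdot 2 d \left(-1 + d\right) = - 4 d \left(-1 + d\right)$)
$j{\left(\left(-2\right) \left(-4\right) b{\left(6,5 \right)} \right)} \left(-18\right) = 4 \left(-2\right) \left(-4\right) \left(-27 + 6 + 5\right) \left(1 - \left(-2\right) \left(-4\right) \left(-27 + 6 + 5\right)\right) \left(-18\right) = 4 \cdot 8 \left(-16\right) \left(1 - 8 \left(-16\right)\right) \left(-18\right) = 4 \left(-128\right) \left(1 - -128\right) \left(-18\right) = 4 \left(-128\right) \left(1 + 128\right) \left(-18\right) = 4 \left(-128\right) 129 \left(-18\right) = \left(-66048\right) \left(-18\right) = 1188864$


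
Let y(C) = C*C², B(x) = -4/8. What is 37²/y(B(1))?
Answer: -10952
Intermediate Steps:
B(x) = -½ (B(x) = -4*⅛ = -½)
y(C) = C³
37²/y(B(1)) = 37²/((-½)³) = 1369/(-⅛) = 1369*(-8) = -10952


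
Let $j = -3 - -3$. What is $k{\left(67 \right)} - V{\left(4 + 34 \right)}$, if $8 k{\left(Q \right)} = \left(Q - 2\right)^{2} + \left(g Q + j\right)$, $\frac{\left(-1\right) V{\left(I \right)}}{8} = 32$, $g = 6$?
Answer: $\frac{6675}{8} \approx 834.38$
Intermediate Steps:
$j = 0$ ($j = -3 + 3 = 0$)
$V{\left(I \right)} = -256$ ($V{\left(I \right)} = \left(-8\right) 32 = -256$)
$k{\left(Q \right)} = \frac{\left(-2 + Q\right)^{2}}{8} + \frac{3 Q}{4}$ ($k{\left(Q \right)} = \frac{\left(Q - 2\right)^{2} + \left(6 Q + 0\right)}{8} = \frac{\left(-2 + Q\right)^{2} + 6 Q}{8} = \frac{\left(-2 + Q\right)^{2}}{8} + \frac{3 Q}{4}$)
$k{\left(67 \right)} - V{\left(4 + 34 \right)} = \left(\frac{\left(-2 + 67\right)^{2}}{8} + \frac{3}{4} \cdot 67\right) - -256 = \left(\frac{65^{2}}{8} + \frac{201}{4}\right) + 256 = \left(\frac{1}{8} \cdot 4225 + \frac{201}{4}\right) + 256 = \left(\frac{4225}{8} + \frac{201}{4}\right) + 256 = \frac{4627}{8} + 256 = \frac{6675}{8}$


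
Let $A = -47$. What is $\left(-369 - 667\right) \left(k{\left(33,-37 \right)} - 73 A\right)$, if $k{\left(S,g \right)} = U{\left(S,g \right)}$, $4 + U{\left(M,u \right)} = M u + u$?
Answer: $-2247084$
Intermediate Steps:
$U{\left(M,u \right)} = -4 + u + M u$ ($U{\left(M,u \right)} = -4 + \left(M u + u\right) = -4 + \left(u + M u\right) = -4 + u + M u$)
$k{\left(S,g \right)} = -4 + g + S g$
$\left(-369 - 667\right) \left(k{\left(33,-37 \right)} - 73 A\right) = \left(-369 - 667\right) \left(\left(-4 - 37 + 33 \left(-37\right)\right) - -3431\right) = - 1036 \left(\left(-4 - 37 - 1221\right) + 3431\right) = - 1036 \left(-1262 + 3431\right) = \left(-1036\right) 2169 = -2247084$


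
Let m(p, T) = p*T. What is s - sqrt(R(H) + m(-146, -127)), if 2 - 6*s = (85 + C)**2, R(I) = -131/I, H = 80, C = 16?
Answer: -10199/6 - sqrt(7416145)/20 ≈ -1836.0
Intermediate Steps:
m(p, T) = T*p
s = -10199/6 (s = 1/3 - (85 + 16)**2/6 = 1/3 - 1/6*101**2 = 1/3 - 1/6*10201 = 1/3 - 10201/6 = -10199/6 ≈ -1699.8)
s - sqrt(R(H) + m(-146, -127)) = -10199/6 - sqrt(-131/80 - 127*(-146)) = -10199/6 - sqrt(-131*1/80 + 18542) = -10199/6 - sqrt(-131/80 + 18542) = -10199/6 - sqrt(1483229/80) = -10199/6 - sqrt(7416145)/20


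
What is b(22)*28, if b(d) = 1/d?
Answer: 14/11 ≈ 1.2727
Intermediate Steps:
b(22)*28 = 28/22 = (1/22)*28 = 14/11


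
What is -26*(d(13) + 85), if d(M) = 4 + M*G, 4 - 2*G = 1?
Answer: -2821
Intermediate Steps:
G = 3/2 (G = 2 - ½*1 = 2 - ½ = 3/2 ≈ 1.5000)
d(M) = 4 + 3*M/2 (d(M) = 4 + M*(3/2) = 4 + 3*M/2)
-26*(d(13) + 85) = -26*((4 + (3/2)*13) + 85) = -26*((4 + 39/2) + 85) = -26*(47/2 + 85) = -26*217/2 = -2821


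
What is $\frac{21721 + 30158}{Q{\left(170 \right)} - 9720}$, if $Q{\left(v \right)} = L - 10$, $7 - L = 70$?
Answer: $- \frac{51879}{9793} \approx -5.2976$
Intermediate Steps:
$L = -63$ ($L = 7 - 70 = -63$)
$Q{\left(v \right)} = -73$ ($Q{\left(v \right)} = -63 - 10 = -73$)
$\frac{21721 + 30158}{Q{\left(170 \right)} - 9720} = \frac{21721 + 30158}{-73 - 9720} = \frac{51879}{-9793} = 51879 \left(- \frac{1}{9793}\right) = - \frac{51879}{9793}$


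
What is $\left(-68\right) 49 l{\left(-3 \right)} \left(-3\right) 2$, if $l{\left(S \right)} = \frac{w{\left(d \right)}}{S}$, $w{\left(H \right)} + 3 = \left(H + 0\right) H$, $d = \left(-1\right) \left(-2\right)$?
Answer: $-6664$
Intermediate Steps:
$d = 2$
$w{\left(H \right)} = -3 + H^{2}$ ($w{\left(H \right)} = -3 + \left(H + 0\right) H = -3 + H H = -3 + H^{2}$)
$l{\left(S \right)} = \frac{1}{S}$ ($l{\left(S \right)} = \frac{-3 + 2^{2}}{S} = \frac{-3 + 4}{S} = 1 \frac{1}{S} = \frac{1}{S}$)
$\left(-68\right) 49 l{\left(-3 \right)} \left(-3\right) 2 = \left(-68\right) 49 \frac{1}{-3} \left(-3\right) 2 = - 3332 \left(- \frac{1}{3}\right) \left(-3\right) 2 = - 3332 \cdot 1 \cdot 2 = \left(-3332\right) 2 = -6664$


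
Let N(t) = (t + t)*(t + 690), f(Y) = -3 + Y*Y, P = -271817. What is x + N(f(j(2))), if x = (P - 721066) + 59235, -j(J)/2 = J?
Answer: -915370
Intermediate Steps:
j(J) = -2*J
x = -933648 (x = (-271817 - 721066) + 59235 = -992883 + 59235 = -933648)
f(Y) = -3 + Y²
N(t) = 2*t*(690 + t) (N(t) = (2*t)*(690 + t) = 2*t*(690 + t))
x + N(f(j(2))) = -933648 + 2*(-3 + (-2*2)²)*(690 + (-3 + (-2*2)²)) = -933648 + 2*(-3 + (-4)²)*(690 + (-3 + (-4)²)) = -933648 + 2*(-3 + 16)*(690 + (-3 + 16)) = -933648 + 2*13*(690 + 13) = -933648 + 2*13*703 = -933648 + 18278 = -915370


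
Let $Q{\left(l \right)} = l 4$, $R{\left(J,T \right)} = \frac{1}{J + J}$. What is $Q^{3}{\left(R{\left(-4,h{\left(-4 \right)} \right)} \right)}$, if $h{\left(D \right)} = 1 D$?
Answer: $- \frac{1}{8} \approx -0.125$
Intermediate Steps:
$h{\left(D \right)} = D$
$R{\left(J,T \right)} = \frac{1}{2 J}$
$Q{\left(l \right)} = 4 l$
$Q^{3}{\left(R{\left(-4,h{\left(-4 \right)} \right)} \right)} = \left(4 \frac{1}{2 \left(-4\right)}\right)^{3} = \left(4 \cdot \frac{1}{2} \left(- \frac{1}{4}\right)\right)^{3} = \left(4 \left(- \frac{1}{8}\right)\right)^{3} = \left(- \frac{1}{2}\right)^{3} = - \frac{1}{8}$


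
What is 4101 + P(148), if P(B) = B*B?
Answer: 26005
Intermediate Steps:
P(B) = B²
4101 + P(148) = 4101 + 148² = 4101 + 21904 = 26005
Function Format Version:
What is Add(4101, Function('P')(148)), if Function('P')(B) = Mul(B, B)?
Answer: 26005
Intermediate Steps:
Function('P')(B) = Pow(B, 2)
Add(4101, Function('P')(148)) = Add(4101, Pow(148, 2)) = Add(4101, 21904) = 26005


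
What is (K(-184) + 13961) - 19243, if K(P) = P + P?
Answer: -5650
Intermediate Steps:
K(P) = 2*P
(K(-184) + 13961) - 19243 = (2*(-184) + 13961) - 19243 = (-368 + 13961) - 19243 = 13593 - 19243 = -5650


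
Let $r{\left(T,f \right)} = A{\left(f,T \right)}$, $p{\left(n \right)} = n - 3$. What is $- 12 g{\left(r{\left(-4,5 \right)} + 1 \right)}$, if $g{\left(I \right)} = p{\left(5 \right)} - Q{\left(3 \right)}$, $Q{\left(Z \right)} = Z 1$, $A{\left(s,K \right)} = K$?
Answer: $12$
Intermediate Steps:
$p{\left(n \right)} = -3 + n$ ($p{\left(n \right)} = n - 3 = -3 + n$)
$r{\left(T,f \right)} = T$
$Q{\left(Z \right)} = Z$
$g{\left(I \right)} = -1$ ($g{\left(I \right)} = \left(-3 + 5\right) - 3 = 2 - 3 = -1$)
$- 12 g{\left(r{\left(-4,5 \right)} + 1 \right)} = \left(-12\right) \left(-1\right) = 12$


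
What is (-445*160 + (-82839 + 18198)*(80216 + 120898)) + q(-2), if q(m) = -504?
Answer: -13000281778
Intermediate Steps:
(-445*160 + (-82839 + 18198)*(80216 + 120898)) + q(-2) = (-445*160 + (-82839 + 18198)*(80216 + 120898)) - 504 = (-71200 - 64641*201114) - 504 = (-71200 - 13000210074) - 504 = -13000281274 - 504 = -13000281778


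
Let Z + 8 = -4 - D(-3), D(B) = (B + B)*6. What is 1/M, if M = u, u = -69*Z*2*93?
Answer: -1/308016 ≈ -3.2466e-6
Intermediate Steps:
D(B) = 12*B (D(B) = (2*B)*6 = 12*B)
Z = 24 (Z = -8 + (-4 - 12*(-3)) = -8 + (-4 - 1*(-36)) = -8 + (-4 + 36) = -8 + 32 = 24)
u = -308016 (u = -69*24*2*93 = -3312*93 = -308016)
M = -308016
1/M = 1/(-308016) = -1/308016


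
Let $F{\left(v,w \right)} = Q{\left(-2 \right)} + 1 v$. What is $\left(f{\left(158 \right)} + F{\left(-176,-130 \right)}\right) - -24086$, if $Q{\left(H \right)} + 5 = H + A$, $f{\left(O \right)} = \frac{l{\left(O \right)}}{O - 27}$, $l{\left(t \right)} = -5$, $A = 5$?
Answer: $\frac{3131943}{131} \approx 23908.0$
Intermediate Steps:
$f{\left(O \right)} = - \frac{5}{-27 + O}$ ($f{\left(O \right)} = - \frac{5}{O - 27} = - \frac{5}{-27 + O}$)
$Q{\left(H \right)} = H$ ($Q{\left(H \right)} = -5 + \left(H + 5\right) = -5 + \left(5 + H\right) = H$)
$F{\left(v,w \right)} = -2 + v$ ($F{\left(v,w \right)} = -2 + 1 v = -2 + v$)
$\left(f{\left(158 \right)} + F{\left(-176,-130 \right)}\right) - -24086 = \left(- \frac{5}{-27 + 158} - 178\right) - -24086 = \left(- \frac{5}{131} - 178\right) + 24086 = - \frac{23323}{131} + 24086 = \frac{3131943}{131}$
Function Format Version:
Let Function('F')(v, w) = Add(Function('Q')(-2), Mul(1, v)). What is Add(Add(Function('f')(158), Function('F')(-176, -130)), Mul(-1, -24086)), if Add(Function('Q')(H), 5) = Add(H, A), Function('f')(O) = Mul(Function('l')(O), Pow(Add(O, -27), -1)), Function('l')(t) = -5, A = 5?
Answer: Rational(3131943, 131) ≈ 23908.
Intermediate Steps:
Function('f')(O) = Mul(-5, Pow(Add(-27, O), -1)) (Function('f')(O) = Mul(-5, Pow(Add(O, -27), -1)) = Mul(-5, Pow(Add(-27, O), -1)))
Function('Q')(H) = H (Function('Q')(H) = Add(-5, Add(H, 5)) = Add(-5, Add(5, H)) = H)
Function('F')(v, w) = Add(-2, v) (Function('F')(v, w) = Add(-2, Mul(1, v)) = Add(-2, v))
Add(Add(Function('f')(158), Function('F')(-176, -130)), Mul(-1, -24086)) = Add(Add(Mul(-5, Pow(Add(-27, 158), -1)), Add(-2, -176)), Mul(-1, -24086)) = Add(Add(Mul(-5, Pow(131, -1)), -178), 24086) = Add(Add(Mul(-5, Rational(1, 131)), -178), 24086) = Add(Add(Rational(-5, 131), -178), 24086) = Add(Rational(-23323, 131), 24086) = Rational(3131943, 131)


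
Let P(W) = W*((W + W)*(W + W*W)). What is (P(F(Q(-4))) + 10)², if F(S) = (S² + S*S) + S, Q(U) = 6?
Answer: 5621884331559076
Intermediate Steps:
F(S) = S + 2*S² (F(S) = (S² + S²) + S = 2*S² + S = S + 2*S²)
P(W) = 2*W²*(W + W²) (P(W) = W*((2*W)*(W + W²)) = W*(2*W*(W + W²)) = 2*W²*(W + W²))
(P(F(Q(-4))) + 10)² = (2*(6*(1 + 2*6))³*(1 + 6*(1 + 2*6)) + 10)² = (2*(6*(1 + 12))³*(1 + 6*(1 + 12)) + 10)² = (2*(6*13)³*(1 + 6*13) + 10)² = (2*78³*(1 + 78) + 10)² = (2*474552*79 + 10)² = (74979216 + 10)² = 74979226² = 5621884331559076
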